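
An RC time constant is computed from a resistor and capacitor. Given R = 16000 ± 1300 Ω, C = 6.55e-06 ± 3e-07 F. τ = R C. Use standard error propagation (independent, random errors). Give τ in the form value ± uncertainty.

Products/powers → add relative errors in quadrature, weighted by exponent:
  (1·δR/R)² = (1×0.0813)² = 0.00660;  (1·δC/C)² = (1×0.0458)² = 0.00210
δτ/τ = √(0.00870) = 0.0933
τ = 0.105 s, so δτ = 0.0933 × 0.105 = 0.00977 s.

0.105 ± 0.00977 s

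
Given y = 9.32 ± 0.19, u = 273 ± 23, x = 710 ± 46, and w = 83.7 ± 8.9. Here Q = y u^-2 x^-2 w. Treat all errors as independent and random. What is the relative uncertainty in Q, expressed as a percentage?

Since Q is a product/quotient, work with relative uncertainties:
  (1·δy/y)² = (1×0.0204)² = 0.000416;  (-2·δu/u)² = (-2×0.0842)² = 0.0284;  (-2·δx/x)² = (-2×0.0648)² = 0.0168;  (1·δw/w)² = (1×0.106)² = 0.0113
δQ/Q = √(0.0569) = 0.239

23.9%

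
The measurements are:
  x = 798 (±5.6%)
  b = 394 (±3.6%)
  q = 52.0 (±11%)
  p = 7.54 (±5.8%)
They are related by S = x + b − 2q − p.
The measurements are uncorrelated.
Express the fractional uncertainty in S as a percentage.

Each term contributes (cᵢ δxᵢ)² to (δS)²:
  (δx)² = 2000;  (δb)² = 201;  (2·δq)² = 131;  (δp)² = 0.191
δS = √(2330) = 48.3
S = 1080, so δS/S = 48.3/1080 = 0.0447.

4.47%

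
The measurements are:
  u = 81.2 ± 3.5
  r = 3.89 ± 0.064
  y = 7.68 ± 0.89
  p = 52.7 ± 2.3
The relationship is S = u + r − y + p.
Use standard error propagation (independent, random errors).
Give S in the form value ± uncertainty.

Absolute uncertainties add in quadrature for a linear combination:
  (δu)² = 12.2;  (δr)² = 0.00410;  (δy)² = 0.792;  (δp)² = 5.29
δS = √(18.3) = 4.28
S = 130.

130 ± 4.28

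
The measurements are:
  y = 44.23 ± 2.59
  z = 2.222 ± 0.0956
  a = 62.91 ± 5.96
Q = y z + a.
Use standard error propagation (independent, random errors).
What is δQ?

9.30

Let p = y·z = 98.28. δp/p = √((1·δy/y)² + (1·δz/z)²) = √(0.00343 + 0.00185) = 0.0727, so δp = 7.14.
Q = p + a: δQ = √(δp² + δa²) = √(51.0 + 35.5) = 9.30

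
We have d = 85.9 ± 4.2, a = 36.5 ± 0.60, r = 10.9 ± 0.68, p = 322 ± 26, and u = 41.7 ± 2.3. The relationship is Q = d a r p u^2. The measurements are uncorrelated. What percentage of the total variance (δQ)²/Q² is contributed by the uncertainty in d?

9.47%

(δQ/Q)² = (1·δd/d)² + (1·δa/a)² + (1·δr/r)² + (1·δp/p)² + (2·δu/u)²
  d term: (1×0.0489)² = 0.00239
  a term: (1×0.0164)² = 0.000270
  r term: (1×0.0624)² = 0.00389
  p term: (1×0.0807)² = 0.00652
  u term: (2×0.0552)² = 0.0122
Total = 0.0252. Share from d = 0.00239/0.0252 = 0.0947.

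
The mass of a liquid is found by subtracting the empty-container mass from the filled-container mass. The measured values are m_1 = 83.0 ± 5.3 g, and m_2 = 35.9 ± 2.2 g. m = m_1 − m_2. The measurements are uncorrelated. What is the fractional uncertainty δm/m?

m is a linear combination, so absolute uncertainties add in quadrature:
  (δm_1)² = 28.1;  (δm_2)² = 4.84
δm = √(32.9) = 5.74 g
m = 47.1 g, so δm/m = 5.74/47.1 = 0.122.

0.122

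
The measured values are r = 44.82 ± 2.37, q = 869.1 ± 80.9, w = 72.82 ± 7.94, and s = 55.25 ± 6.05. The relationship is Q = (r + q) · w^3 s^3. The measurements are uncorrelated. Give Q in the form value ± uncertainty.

(5.952 ± 2.81) × 10^13

Let u = r + q = 913.9. δu = √(δr² + δq²) = √(5.62 + 6540) = 80.9, so δu/u = 0.0886.
Q is then a monomial in u, w, s:
δQ/Q = √((δu/u)² + (3·δw/w)² + (3·δs/s)²) = √(0.00784 + 0.107 + 0.108) = 0.472
Q = 5.952e+13, so δQ = 0.472 × 5.952e+13 = 2.81e+13.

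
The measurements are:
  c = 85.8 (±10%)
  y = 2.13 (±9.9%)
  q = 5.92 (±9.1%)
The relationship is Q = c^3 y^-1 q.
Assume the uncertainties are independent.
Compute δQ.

Products/powers → add relative errors in quadrature, weighted by exponent:
  (3·δc/c)² = (3×0.100)² = 0.0900;  (-1·δy/y)² = (-1×0.0990)² = 0.00980;  (1·δq/q)² = (1×0.0910)² = 0.00828
δQ/Q = √(0.108) = 0.329
Q = 1.76e+06, so δQ = 0.329 × 1.76e+06 = 5.77e+05.

5.77e+05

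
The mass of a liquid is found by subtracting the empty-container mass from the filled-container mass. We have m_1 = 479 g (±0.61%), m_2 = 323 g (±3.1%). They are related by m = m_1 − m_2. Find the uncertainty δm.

Absolute uncertainties add in quadrature for a linear combination:
  (δm_1)² = 8.54;  (δm_2)² = 100
δm = √(109) = 10.4 g

10.4 g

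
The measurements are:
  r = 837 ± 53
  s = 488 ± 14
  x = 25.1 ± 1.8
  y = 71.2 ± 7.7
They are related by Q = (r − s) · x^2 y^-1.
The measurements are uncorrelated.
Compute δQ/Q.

Let u = r − s = 349. δu = √(δr² + δs²) = √(2810 + 196) = 54.8, so δu/u = 0.157.
Q is then a monomial in u, x, y:
δQ/Q = √((δu/u)² + (2·δx/x)² + (-1·δy/y)²) = √(0.0247 + 0.0206 + 0.0117) = 0.239

0.239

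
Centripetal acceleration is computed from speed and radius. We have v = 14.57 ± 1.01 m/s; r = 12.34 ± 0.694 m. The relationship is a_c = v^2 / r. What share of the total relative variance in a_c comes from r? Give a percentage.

14.1%

(δa_c/a_c)² = (2·δv/v)² + (-1·δr/r)²
  v term: (2×0.0693)² = 0.0192
  r term: (-1×0.0562)² = 0.00316
Total = 0.0224. Share from r = 0.00316/0.0224 = 0.141.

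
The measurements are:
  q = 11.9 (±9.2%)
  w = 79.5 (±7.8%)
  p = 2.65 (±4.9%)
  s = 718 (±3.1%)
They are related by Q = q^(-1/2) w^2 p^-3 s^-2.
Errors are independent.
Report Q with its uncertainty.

(1.91 ± 0.435) × 10^-4

For a monomial Q ∝ q^(-1/2), w^2, p^-3, s^-2, fractional errors add in quadrature:
  (−½·δq/q)² = (-0.5×0.0920)² = 0.00212;  (2·δw/w)² = (2×0.0780)² = 0.0243;  (-3·δp/p)² = (-3×0.0490)² = 0.0216;  (-2·δs/s)² = (-2×0.0310)² = 0.00384
δQ/Q = √(0.0519) = 0.228
Q = 0.000191, so δQ = 0.228 × 0.000191 = 4.35e-05.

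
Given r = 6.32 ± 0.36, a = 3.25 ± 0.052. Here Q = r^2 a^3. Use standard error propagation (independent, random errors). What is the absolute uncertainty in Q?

170

Since Q is a product/quotient, work with relative uncertainties:
  (2·δr/r)² = (2×0.0570)² = 0.0130;  (3·δa/a)² = (3×0.0160)² = 0.00230
δQ/Q = √(0.0153) = 0.124
Q = 1370, so δQ = 0.124 × 1370 = 170.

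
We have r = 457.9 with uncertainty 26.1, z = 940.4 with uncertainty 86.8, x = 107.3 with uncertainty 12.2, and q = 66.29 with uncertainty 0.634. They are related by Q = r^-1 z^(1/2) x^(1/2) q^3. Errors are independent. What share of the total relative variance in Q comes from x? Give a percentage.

(δQ/Q)² = (-1·δr/r)² + (½·δz/z)² + (½·δx/x)² + (3·δq/q)²
  r term: (-1×0.0570)² = 0.00325
  z term: (0.5×0.0923)² = 0.00213
  x term: (0.5×0.114)² = 0.00323
  q term: (3×0.00956)² = 0.000823
Total = 0.00943. Share from x = 0.00323/0.00943 = 0.343.

34.3%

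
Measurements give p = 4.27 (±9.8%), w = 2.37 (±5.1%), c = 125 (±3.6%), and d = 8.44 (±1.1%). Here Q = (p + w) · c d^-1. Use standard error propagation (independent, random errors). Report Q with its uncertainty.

Let u = p + w = 6.64. δu = √(δp² + δw²) = √(0.175 + 0.0146) = 0.436, so δu/u = 0.0656.
Q is then a monomial in u, c, d:
δQ/Q = √((δu/u)² + (1·δc/c)² + (-1·δd/d)²) = √(0.00430 + 0.00130 + 0.000121) = 0.0756
Q = 98.3, so δQ = 0.0756 × 98.3 = 7.44.

98.3 ± 7.44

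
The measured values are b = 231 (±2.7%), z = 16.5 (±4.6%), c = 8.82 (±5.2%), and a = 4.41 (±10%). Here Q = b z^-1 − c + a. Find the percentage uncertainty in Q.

Let p = b·z^-1 = 14.0. δp/p = √((1·δb/b)² + (-1·δz/z)²) = √(0.000729 + 0.00212) = 0.0533, so δp = 0.747.
Q = p − c + a: δQ = √(δp² + δc² + δa²) = √(0.558 + 0.210 + 0.194) = 0.981
Q = 9.59, so δQ/Q = 0.981/9.59 = 0.102.

10.2%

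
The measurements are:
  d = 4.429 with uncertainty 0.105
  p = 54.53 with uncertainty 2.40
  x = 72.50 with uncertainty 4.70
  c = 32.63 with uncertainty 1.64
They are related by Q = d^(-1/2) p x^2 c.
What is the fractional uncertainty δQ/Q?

Relative error in a monomial: (δQ/Q)² = Σ (nᵢ · δxᵢ/xᵢ)².
  (−½·δd/d)² = (-0.5×0.0237)² = 0.000141;  (1·δp/p)² = (1×0.0440)² = 0.00194;  (2·δx/x)² = (2×0.0648)² = 0.0168;  (1·δc/c)² = (1×0.0503)² = 0.00253
δQ/Q = √(0.0214) = 0.146

0.146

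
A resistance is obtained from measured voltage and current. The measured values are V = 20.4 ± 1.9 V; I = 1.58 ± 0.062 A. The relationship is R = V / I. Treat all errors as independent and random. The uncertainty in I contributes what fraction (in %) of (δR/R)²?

15.1%

(δR/R)² = (1·δV/V)² + (-1·δI/I)²
  V term: (1×0.0931)² = 0.00867
  I term: (-1×0.0392)² = 0.00154
Total = 0.0102. Share from I = 0.00154/0.0102 = 0.151.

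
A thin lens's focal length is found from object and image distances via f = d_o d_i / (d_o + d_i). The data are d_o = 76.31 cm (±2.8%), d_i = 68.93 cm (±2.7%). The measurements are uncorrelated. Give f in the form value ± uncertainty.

36.22 ± 0.704 cm

∂f/∂d_o = (d_i/(d_o+d_i))² = 0.225;  ∂f/∂d_i = (d_o/(d_o+d_i))² = 0.276
δf = √((∂f/∂d_o · δd_o)² + (∂f/∂d_i · δd_i)²) = √(0.232 + 0.264) = 0.704 cm
f = 36.22 cm.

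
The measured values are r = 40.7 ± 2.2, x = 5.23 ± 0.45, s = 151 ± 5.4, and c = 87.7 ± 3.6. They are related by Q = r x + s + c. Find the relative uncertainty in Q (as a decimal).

0.0500

Let p = r·x = 213. δp/p = √((1·δr/r)² + (1·δx/x)²) = √(0.00292 + 0.00740) = 0.102, so δp = 21.6.
Q = p + s + c: δQ = √(δp² + δs² + δc²) = √(468 + 29.2 + 13.0) = 22.6
Q = 452, so δQ/Q = 22.6/452 = 0.0500.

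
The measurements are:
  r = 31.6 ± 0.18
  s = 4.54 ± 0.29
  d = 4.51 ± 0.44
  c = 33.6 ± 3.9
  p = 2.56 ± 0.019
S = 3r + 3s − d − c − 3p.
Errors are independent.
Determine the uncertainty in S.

S is a linear combination, so absolute uncertainties add in quadrature:
  (3·δr)² = 0.292;  (3·δs)² = 0.757;  (δd)² = 0.194;  (δc)² = 15.2;  (3·δp)² = 0.00325
δS = √(16.5) = 4.06

4.06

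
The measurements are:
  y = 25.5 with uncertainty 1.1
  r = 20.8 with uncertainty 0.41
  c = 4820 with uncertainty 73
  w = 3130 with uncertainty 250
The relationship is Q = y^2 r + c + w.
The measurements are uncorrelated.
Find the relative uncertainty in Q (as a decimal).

0.0570

Let p = y^2·r = 13500. δp/p = √((2·δy/y)² + (1·δr/r)²) = √(0.00744 + 0.000389) = 0.0885, so δp = 1200.
Q = p + c + w: δQ = √(δp² + δc² + δw²) = √(1.43e+06 + 5330 + 62500) = 1220
Q = 21500, so δQ/Q = 1220/21500 = 0.0570.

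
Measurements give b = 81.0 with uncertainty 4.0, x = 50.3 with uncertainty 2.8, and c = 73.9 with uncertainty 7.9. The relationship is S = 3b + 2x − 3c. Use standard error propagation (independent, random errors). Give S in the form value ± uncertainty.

For a sum/difference, combine absolute errors in quadrature:
  (3·δb)² = 144;  (2·δx)² = 31.4;  (3·δc)² = 562
δS = √(737) = 27.1
S = 122.

122 ± 27.1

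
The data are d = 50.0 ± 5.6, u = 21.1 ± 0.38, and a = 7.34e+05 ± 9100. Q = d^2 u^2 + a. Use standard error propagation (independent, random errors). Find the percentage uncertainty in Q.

Let p = d^2·u^2 = 1.11e+06. δp/p = √((2·δd/d)² + (2·δu/u)²) = √(0.0502 + 0.00130) = 0.227, so δp = 2.53e+05.
Q = p + a: δQ = √(δp² + δa²) = √(6.38e+10 + 8.28e+07) = 2.53e+05
Q = 1.85e+06, so δQ/Q = 2.53e+05/1.85e+06 = 0.137.

13.7%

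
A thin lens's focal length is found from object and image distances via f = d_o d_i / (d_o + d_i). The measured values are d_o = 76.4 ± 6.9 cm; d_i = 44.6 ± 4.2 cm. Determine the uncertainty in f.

1.92 cm

∂f/∂d_o = (d_i/(d_o+d_i))² = 0.136;  ∂f/∂d_i = (d_o/(d_o+d_i))² = 0.399
δf = √((∂f/∂d_o · δd_o)² + (∂f/∂d_i · δd_i)²) = √(0.879 + 2.80) = 1.92 cm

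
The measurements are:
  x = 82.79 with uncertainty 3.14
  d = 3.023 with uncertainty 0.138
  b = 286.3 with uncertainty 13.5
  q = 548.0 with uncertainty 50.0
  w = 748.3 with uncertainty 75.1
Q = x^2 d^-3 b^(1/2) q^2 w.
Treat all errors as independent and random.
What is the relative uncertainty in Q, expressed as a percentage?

Relative error in a monomial: (δQ/Q)² = Σ (nᵢ · δxᵢ/xᵢ)².
  (2·δx/x)² = (2×0.0379)² = 0.00575;  (-3·δd/d)² = (-3×0.0457)² = 0.0188;  (½·δb/b)² = (0.5×0.0472)² = 0.000556;  (2·δq/q)² = (2×0.0912)² = 0.0333;  (1·δw/w)² = (1×0.100)² = 0.0101
δQ/Q = √(0.0684) = 0.262

26.2%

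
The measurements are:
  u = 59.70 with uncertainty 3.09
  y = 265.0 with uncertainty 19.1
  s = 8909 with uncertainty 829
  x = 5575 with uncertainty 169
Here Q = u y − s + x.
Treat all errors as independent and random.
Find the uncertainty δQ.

Let p = u·y = 15820. δp/p = √((1·δu/u)² + (1·δy/y)²) = √(0.00268 + 0.00519) = 0.0887, so δp = 1400.
Q = p − s + x: δQ = √(δp² + δs² + δx²) = √(1.97e+06 + 6.87e+05 + 28600) = 1640

1640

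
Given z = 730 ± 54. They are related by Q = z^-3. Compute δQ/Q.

0.222

Q ∝ z^-3, so δQ/Q = |-3| · δz/z = 3 × 0.0740 = 0.222.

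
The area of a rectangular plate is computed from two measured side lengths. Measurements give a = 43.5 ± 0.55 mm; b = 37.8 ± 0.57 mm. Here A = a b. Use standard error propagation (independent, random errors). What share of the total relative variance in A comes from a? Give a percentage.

(δA/A)² = (1·δa/a)² + (1·δb/b)²
  a term: (1×0.0126)² = 0.000160
  b term: (1×0.0151)² = 0.000227
Total = 0.000387. Share from a = 0.000160/0.000387 = 0.413.

41.3%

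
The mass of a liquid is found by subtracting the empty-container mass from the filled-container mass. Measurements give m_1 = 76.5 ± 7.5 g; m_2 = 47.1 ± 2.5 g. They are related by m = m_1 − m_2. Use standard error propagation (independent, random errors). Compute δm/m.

0.269

Sums and differences: (δm)² = Σ (cᵢ δxᵢ)².
  (δm_1)² = 56.2;  (δm_2)² = 6.25
δm = √(62.5) = 7.91 g
m = 29.4 g, so δm/m = 7.91/29.4 = 0.269.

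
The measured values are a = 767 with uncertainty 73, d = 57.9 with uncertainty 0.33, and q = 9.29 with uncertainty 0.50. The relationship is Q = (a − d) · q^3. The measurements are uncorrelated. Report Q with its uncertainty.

Let u = a − d = 709. δu = √(δa² + δd²) = √(5330 + 0.109) = 73.0, so δu/u = 0.103.
Q is then a monomial in u, q:
δQ/Q = √((δu/u)² + (3·δq/q)²) = √(0.0106 + 0.0261) = 0.191
Q = 5.69e+05, so δQ = 0.191 × 5.69e+05 = 1.09e+05.

(5.69 ± 1.09) × 10^5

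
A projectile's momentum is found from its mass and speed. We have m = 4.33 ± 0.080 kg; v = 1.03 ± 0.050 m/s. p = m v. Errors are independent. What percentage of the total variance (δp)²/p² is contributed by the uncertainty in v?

87.3%

(δp/p)² = (1·δm/m)² + (1·δv/v)²
  m term: (1×0.0185)² = 0.000341
  v term: (1×0.0485)² = 0.00236
Total = 0.00270. Share from v = 0.00236/0.00270 = 0.873.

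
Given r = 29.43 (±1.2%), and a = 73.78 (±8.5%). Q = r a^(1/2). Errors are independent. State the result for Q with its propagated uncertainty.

252.8 ± 11.2

Each factor contributes (exponent × relative error)² to (δQ/Q)²:
  (1·δr/r)² = (1×0.0120)² = 0.000144;  (½·δa/a)² = (0.5×0.0850)² = 0.00181
δQ/Q = √(0.00195) = 0.0442
Q = 252.8, so δQ = 0.0442 × 252.8 = 11.2.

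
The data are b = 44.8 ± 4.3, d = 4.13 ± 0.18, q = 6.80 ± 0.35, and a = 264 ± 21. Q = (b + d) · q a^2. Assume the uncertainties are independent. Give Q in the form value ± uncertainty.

Let u = b + d = 48.9. δu = √(δb² + δd²) = √(18.5 + 0.0324) = 4.30, so δu/u = 0.0880.
Q is then a monomial in u, q, a:
δQ/Q = √((δu/u)² + (1·δq/q)² + (2·δa/a)²) = √(0.00774 + 0.00265 + 0.0253) = 0.189
Q = 2.32e+07, so δQ = 0.189 × 2.32e+07 = 4.38e+06.

(2.32 ± 0.438) × 10^7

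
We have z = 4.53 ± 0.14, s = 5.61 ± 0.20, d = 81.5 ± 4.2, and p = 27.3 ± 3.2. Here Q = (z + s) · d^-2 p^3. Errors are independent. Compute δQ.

Let u = z + s = 10.1. δu = √(δz² + δs²) = √(0.0196 + 0.0400) = 0.244, so δu/u = 0.0241.
Q is then a monomial in u, d, p:
δQ/Q = √((δu/u)² + (-2·δd/d)² + (3·δp/p)²) = √(0.000580 + 0.0106 + 0.124) = 0.367
Q = 31.1, so δQ = 0.367 × 31.1 = 11.4.

11.4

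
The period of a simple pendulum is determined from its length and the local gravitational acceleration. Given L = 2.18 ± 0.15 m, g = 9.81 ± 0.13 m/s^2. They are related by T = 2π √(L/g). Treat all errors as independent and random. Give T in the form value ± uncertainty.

T is a product of powers, so relative uncertainties combine in quadrature:
  (½·δL/L)² = (0.5×0.0688)² = 0.00118;  (−½·δg/g)² = (-0.5×0.0133)² = 4.39e-05
δT/T = √(0.00123) = 0.0350
T = 2.96 s, so δT = 0.0350 × 2.96 = 0.104 s.

2.96 ± 0.104 s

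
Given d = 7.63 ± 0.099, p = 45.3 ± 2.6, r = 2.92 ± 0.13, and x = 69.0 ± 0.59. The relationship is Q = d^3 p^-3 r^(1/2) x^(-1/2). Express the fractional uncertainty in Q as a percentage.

17.8%

Relative error in a monomial: (δQ/Q)² = Σ (nᵢ · δxᵢ/xᵢ)².
  (3·δd/d)² = (3×0.0130)² = 0.00152;  (-3·δp/p)² = (-3×0.0574)² = 0.0296;  (½·δr/r)² = (0.5×0.0445)² = 0.000496;  (−½·δx/x)² = (-0.5×0.00855)² = 1.83e-05
δQ/Q = √(0.0317) = 0.178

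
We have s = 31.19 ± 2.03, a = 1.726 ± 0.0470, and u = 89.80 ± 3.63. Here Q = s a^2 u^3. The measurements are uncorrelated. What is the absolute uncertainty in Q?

Products/powers → add relative errors in quadrature, weighted by exponent:
  (1·δs/s)² = (1×0.0651)² = 0.00424;  (2·δa/a)² = (2×0.0272)² = 0.00297;  (3·δu/u)² = (3×0.0404)² = 0.0147
δQ/Q = √(0.0219) = 0.148
Q = 6.729e+07, so δQ = 0.148 × 6.729e+07 = 9.96e+06.

9.96e+06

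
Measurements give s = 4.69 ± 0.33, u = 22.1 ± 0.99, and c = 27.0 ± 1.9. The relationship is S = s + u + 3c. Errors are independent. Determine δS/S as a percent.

Sums and differences: (δS)² = Σ (cᵢ δxᵢ)².
  (δs)² = 0.109;  (δu)² = 0.980;  (3·δc)² = 32.5
δS = √(33.6) = 5.79
S = 108, so δS/S = 5.79/108 = 0.0538.

5.38%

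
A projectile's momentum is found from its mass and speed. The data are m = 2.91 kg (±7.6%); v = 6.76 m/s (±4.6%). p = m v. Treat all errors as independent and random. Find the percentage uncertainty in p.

8.88%

p is a product of powers, so relative uncertainties combine in quadrature:
  (1·δm/m)² = (1×0.0760)² = 0.00578;  (1·δv/v)² = (1×0.0460)² = 0.00212
δp/p = √(0.00789) = 0.0888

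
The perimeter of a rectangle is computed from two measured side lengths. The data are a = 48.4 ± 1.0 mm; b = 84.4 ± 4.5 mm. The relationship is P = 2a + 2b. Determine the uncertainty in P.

9.22 mm

Absolute uncertainties add in quadrature for a linear combination:
  (2·δa)² = 4.00;  (2·δb)² = 81.0
δP = √(85.0) = 9.22 mm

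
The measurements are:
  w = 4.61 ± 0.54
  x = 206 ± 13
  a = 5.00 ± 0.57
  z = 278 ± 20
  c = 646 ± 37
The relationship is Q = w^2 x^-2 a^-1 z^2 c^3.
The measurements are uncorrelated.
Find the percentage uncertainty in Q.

Each factor contributes (exponent × relative error)² to (δQ/Q)²:
  (2·δw/w)² = (2×0.117)² = 0.0549;  (-2·δx/x)² = (-2×0.0631)² = 0.0159;  (-1·δa/a)² = (-1×0.114)² = 0.0130;  (2·δz/z)² = (2×0.0719)² = 0.0207;  (3·δc/c)² = (3×0.0573)² = 0.0295
δQ/Q = √(0.134) = 0.366

36.6%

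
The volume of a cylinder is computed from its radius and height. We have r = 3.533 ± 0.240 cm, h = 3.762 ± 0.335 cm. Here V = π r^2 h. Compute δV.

24.0 cm^3

Since V is a product/quotient, work with relative uncertainties:
  (2·δr/r)² = (2×0.0679)² = 0.0185;  (1·δh/h)² = (1×0.0890)² = 0.00793
δV/V = √(0.0264) = 0.162
V = 147.5 cm^3, so δV = 0.162 × 147.5 = 24.0 cm^3.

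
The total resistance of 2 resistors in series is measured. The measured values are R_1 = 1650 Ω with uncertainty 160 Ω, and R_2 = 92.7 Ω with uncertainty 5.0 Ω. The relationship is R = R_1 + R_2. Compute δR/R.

0.0919

Each term contributes (cᵢ δxᵢ)² to (δR)²:
  (δR_1)² = 25600;  (δR_2)² = 25.0
δR = √(25600) = 160 Ω
R = 1740 Ω, so δR/R = 160/1740 = 0.0919.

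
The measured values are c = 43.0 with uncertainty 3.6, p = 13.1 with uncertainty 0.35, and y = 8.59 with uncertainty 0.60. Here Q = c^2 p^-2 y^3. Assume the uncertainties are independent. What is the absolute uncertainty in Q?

1870

Products/powers → add relative errors in quadrature, weighted by exponent:
  (2·δc/c)² = (2×0.0837)² = 0.0280;  (-2·δp/p)² = (-2×0.0267)² = 0.00286;  (3·δy/y)² = (3×0.0698)² = 0.0439
δQ/Q = √(0.0748) = 0.273
Q = 6830, so δQ = 0.273 × 6830 = 1870.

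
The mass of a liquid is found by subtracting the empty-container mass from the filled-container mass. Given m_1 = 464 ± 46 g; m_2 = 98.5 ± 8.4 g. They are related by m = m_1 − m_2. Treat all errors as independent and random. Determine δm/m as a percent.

12.8%

Absolute uncertainties add in quadrature for a linear combination:
  (δm_1)² = 2120;  (δm_2)² = 70.6
δm = √(2190) = 46.8 g
m = 366 g, so δm/m = 46.8/366 = 0.128.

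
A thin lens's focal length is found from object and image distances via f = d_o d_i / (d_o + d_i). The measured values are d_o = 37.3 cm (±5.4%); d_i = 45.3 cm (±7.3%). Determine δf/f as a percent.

4.43%

∂f/∂d_o = (d_i/(d_o+d_i))² = 0.301;  ∂f/∂d_i = (d_o/(d_o+d_i))² = 0.204
δf = √((∂f/∂d_o · δd_o)² + (∂f/∂d_i · δd_i)²) = √(0.367 + 0.455) = 0.907 cm
f = 20.5 cm, so δf/f = 0.907/20.5 = 0.0443.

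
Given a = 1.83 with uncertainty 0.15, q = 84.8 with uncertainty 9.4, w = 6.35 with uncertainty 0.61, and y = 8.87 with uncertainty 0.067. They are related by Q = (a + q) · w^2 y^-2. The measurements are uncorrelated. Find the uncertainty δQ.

Let u = a + q = 86.6. δu = √(δa² + δq²) = √(0.0225 + 88.4) = 9.40, so δu/u = 0.109.
Q is then a monomial in u, w, y:
δQ/Q = √((δu/u)² + (2·δw/w)² + (-2·δy/y)²) = √(0.0118 + 0.0369 + 0.000228) = 0.221
Q = 44.4, so δQ = 0.221 × 44.4 = 9.82.

9.82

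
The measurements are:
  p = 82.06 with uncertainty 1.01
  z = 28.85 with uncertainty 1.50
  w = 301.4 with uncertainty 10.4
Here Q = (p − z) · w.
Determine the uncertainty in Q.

777

Let u = p − z = 53.21. δu = √(δp² + δz²) = √(1.02 + 2.25) = 1.81, so δu/u = 0.0340.
Q is then a monomial in u, w:
δQ/Q = √((δu/u)² + (1·δw/w)²) = √(0.00115 + 0.00119) = 0.0484
Q = 16040, so δQ = 0.0484 × 16040 = 777.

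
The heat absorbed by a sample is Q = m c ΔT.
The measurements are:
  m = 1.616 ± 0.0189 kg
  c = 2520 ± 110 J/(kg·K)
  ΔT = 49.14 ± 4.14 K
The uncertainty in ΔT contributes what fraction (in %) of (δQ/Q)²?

(δQ/Q)² = (1·δm/m)² + (1·δc/c)² + (1·δΔT/ΔT)²
  m term: (1×0.0117)² = 0.000137
  c term: (1×0.0437)² = 0.00191
  ΔT term: (1×0.0842)² = 0.00710
Total = 0.00914. Share from ΔT = 0.00710/0.00914 = 0.777.

77.7%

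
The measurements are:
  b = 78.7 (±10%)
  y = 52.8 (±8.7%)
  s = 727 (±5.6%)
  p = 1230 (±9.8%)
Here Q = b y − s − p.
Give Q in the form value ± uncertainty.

2200 ± 565

Let w = b·y = 4160. δw/w = √((1·δb/b)² + (1·δy/y)²) = √(0.0100 + 0.00757) = 0.133, so δw = 551.
Q = w − s − p: δQ = √(δw² + δs² + δp²) = √(3.03e+05 + 1660 + 14500) = 565
Q = 2200.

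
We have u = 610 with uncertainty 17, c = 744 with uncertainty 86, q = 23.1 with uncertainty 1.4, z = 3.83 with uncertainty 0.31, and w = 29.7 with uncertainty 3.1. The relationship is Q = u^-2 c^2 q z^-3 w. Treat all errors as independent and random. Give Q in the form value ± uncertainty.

For a monomial Q ∝ u^-2, c^2, q, z^-3, w, fractional errors add in quadrature:
  (-2·δu/u)² = (-2×0.0279)² = 0.00311;  (2·δc/c)² = (2×0.116)² = 0.0534;  (1·δq/q)² = (1×0.0606)² = 0.00367;  (-3·δz/z)² = (-3×0.0809)² = 0.0590;  (1·δw/w)² = (1×0.104)² = 0.0109
δQ/Q = √(0.130) = 0.361
Q = 18.2, so δQ = 0.361 × 18.2 = 6.55.

18.2 ± 6.55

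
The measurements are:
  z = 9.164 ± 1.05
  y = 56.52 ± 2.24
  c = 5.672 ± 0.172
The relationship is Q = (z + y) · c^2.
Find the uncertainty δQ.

Let u = z + y = 65.68. δu = √(δz² + δy²) = √(1.10 + 5.02) = 2.47, so δu/u = 0.0377.
Q is then a monomial in u, c:
δQ/Q = √((δu/u)² + (2·δc/c)²) = √(0.00142 + 0.00368) = 0.0714
Q = 2113, so δQ = 0.0714 × 2113 = 151.

151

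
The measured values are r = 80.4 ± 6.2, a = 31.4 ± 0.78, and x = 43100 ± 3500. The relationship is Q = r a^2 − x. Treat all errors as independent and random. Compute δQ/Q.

Let p = r·a^2 = 79300. δp/p = √((1·δr/r)² + (2·δa/a)²) = √(0.00595 + 0.00247) = 0.0917, so δp = 7270.
Q = p − x: δQ = √(δp² + δx²) = √(5.29e+07 + 1.22e+07) = 8070
Q = 36200, so δQ/Q = 8070/36200 = 0.223.

0.223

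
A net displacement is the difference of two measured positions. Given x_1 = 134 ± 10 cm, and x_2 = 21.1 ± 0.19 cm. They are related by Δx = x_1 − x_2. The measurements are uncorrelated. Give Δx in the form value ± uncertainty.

113 ± 10.0 cm

Sums and differences: (δΔx)² = Σ (cᵢ δxᵢ)².
  (δx_1)² = 100;  (δx_2)² = 0.0361
δΔx = √(100) = 10.0 cm
Δx = 113 cm.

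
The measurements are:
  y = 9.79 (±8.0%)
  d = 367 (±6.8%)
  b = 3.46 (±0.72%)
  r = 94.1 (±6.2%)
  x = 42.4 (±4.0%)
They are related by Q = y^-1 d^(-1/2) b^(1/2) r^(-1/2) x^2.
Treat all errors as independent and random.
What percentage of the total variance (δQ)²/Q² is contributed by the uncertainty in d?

7.74%

(δQ/Q)² = (-1·δy/y)² + (−½·δd/d)² + (½·δb/b)² + (−½·δr/r)² + (2·δx/x)²
  y term: (-1×0.0800)² = 0.00640
  d term: (-0.5×0.0680)² = 0.00116
  b term: (0.5×0.00720)² = 1.3e-05
  r term: (-0.5×0.0620)² = 0.000961
  x term: (2×0.0400)² = 0.00640
Total = 0.0149. Share from d = 0.00116/0.0149 = 0.0774.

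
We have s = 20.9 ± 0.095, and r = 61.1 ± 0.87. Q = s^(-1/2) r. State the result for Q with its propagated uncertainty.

13.4 ± 0.193

Each factor contributes (exponent × relative error)² to (δQ/Q)²:
  (−½·δs/s)² = (-0.5×0.00455)² = 5.17e-06;  (1·δr/r)² = (1×0.0142)² = 0.000203
δQ/Q = √(0.000208) = 0.0144
Q = 13.4, so δQ = 0.0144 × 13.4 = 0.193.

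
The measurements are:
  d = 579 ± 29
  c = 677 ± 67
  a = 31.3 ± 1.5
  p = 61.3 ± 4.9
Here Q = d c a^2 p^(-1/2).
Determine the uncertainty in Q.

For a monomial Q ∝ d, c, a^2, p^(-1/2), fractional errors add in quadrature:
  (1·δd/d)² = (1×0.0501)² = 0.00251;  (1·δc/c)² = (1×0.0990)² = 0.00979;  (2·δa/a)² = (2×0.0479)² = 0.00919;  (−½·δp/p)² = (-0.5×0.0799)² = 0.00160
δQ/Q = √(0.0231) = 0.152
Q = 4.9e+07, so δQ = 0.152 × 4.9e+07 = 7.45e+06.

7.45e+06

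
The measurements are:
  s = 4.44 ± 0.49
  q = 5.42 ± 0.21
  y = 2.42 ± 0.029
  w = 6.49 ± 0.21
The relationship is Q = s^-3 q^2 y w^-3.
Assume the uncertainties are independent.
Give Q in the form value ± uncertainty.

For a monomial Q ∝ s^-3, q^2, y, w^-3, fractional errors add in quadrature:
  (-3·δs/s)² = (-3×0.110)² = 0.110;  (2·δq/q)² = (2×0.0387)² = 0.00600;  (1·δy/y)² = (1×0.0120)² = 0.000144;  (-3·δw/w)² = (-3×0.0324)² = 0.00942
δQ/Q = √(0.125) = 0.354
Q = 0.00297, so δQ = 0.354 × 0.00297 = 0.00105.

0.00297 ± 0.00105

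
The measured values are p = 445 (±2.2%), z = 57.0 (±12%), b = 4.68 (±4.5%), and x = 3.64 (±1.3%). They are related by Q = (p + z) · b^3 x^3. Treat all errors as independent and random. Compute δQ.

Let u = p + z = 502. δu = √(δp² + δz²) = √(95.8 + 46.8) = 11.9, so δu/u = 0.0238.
Q is then a monomial in u, b, x:
δQ/Q = √((δu/u)² + (3·δb/b)² + (3·δx/x)²) = √(0.000566 + 0.0182 + 0.00152) = 0.143
Q = 2.48e+06, so δQ = 0.143 × 2.48e+06 = 3.54e+05.

3.54e+05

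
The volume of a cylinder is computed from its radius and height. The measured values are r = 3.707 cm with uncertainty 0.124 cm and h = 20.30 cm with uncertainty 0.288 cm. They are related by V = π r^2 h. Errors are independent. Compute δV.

Products/powers → add relative errors in quadrature, weighted by exponent:
  (2·δr/r)² = (2×0.0335)² = 0.00448;  (1·δh/h)² = (1×0.0142)² = 0.000201
δV/V = √(0.00468) = 0.0684
V = 876.4 cm^3, so δV = 0.0684 × 876.4 = 59.9 cm^3.

59.9 cm^3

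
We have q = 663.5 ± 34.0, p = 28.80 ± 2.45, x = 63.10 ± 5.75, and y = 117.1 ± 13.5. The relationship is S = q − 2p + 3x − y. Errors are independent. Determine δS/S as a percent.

6.01%

Sums and differences: (δS)² = Σ (cᵢ δxᵢ)².
  (δq)² = 1160;  (2·δp)² = 24.0;  (3·δx)² = 298;  (δy)² = 182
δS = √(1660) = 40.7
S = 678.1, so δS/S = 40.7/678.1 = 0.0601.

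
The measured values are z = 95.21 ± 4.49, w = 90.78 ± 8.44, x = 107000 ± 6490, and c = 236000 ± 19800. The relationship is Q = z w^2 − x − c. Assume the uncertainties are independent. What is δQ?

1.52e+05

Let p = z·w^2 = 784600. δp/p = √((1·δz/z)² + (2·δw/w)²) = √(0.00222 + 0.0346) = 0.192, so δp = 1.51e+05.
Q = p − x − c: δQ = √(δp² + δx² + δc²) = √(2.27e+10 + 4.21e+07 + 3.92e+08) = 1.52e+05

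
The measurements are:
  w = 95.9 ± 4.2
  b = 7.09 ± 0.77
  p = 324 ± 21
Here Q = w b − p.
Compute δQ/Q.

0.231

Let h = w·b = 680. δh/h = √((1·δw/w)² + (1·δb/b)²) = √(0.00192 + 0.0118) = 0.117, so δh = 79.6.
Q = h − p: δQ = √(δh² + δp²) = √(6340 + 441) = 82.3
Q = 356, so δQ/Q = 82.3/356 = 0.231.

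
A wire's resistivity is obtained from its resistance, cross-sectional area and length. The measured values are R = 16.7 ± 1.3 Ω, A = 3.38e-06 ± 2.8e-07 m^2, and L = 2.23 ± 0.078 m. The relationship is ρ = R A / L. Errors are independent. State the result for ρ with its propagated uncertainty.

(2.53 ± 0.301) × 10^-5 Ω·m

Since ρ is a product/quotient, work with relative uncertainties:
  (1·δR/R)² = (1×0.0778)² = 0.00606;  (1·δA/A)² = (1×0.0828)² = 0.00686;  (-1·δL/L)² = (-1×0.0350)² = 0.00122
δρ/ρ = √(0.0141) = 0.119
ρ = 2.53e-05 Ω·m, so δρ = 0.119 × 2.53e-05 = 3.01e-06 Ω·m.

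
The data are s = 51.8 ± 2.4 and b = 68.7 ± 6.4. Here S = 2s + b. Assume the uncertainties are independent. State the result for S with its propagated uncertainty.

Each term contributes (cᵢ δxᵢ)² to (δS)²:
  (2·δs)² = 23.0;  (δb)² = 41.0
δS = √(64.0) = 8.00
S = 172.

172 ± 8.00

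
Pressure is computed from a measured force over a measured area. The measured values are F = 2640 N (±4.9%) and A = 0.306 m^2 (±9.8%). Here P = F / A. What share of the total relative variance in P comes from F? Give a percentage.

20.0%

(δP/P)² = (1·δF/F)² + (-1·δA/A)²
  F term: (1×0.0490)² = 0.00240
  A term: (-1×0.0980)² = 0.00960
Total = 0.0120. Share from F = 0.00240/0.0120 = 0.200.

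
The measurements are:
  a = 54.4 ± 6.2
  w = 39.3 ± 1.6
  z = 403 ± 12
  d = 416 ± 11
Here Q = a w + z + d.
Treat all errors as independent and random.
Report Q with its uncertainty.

2960 ± 259

Let p = a·w = 2140. δp/p = √((1·δa/a)² + (1·δw/w)²) = √(0.0130 + 0.00166) = 0.121, so δp = 259.
Q = p + z + d: δQ = √(δp² + δz² + δd²) = √(66900 + 144 + 121) = 259
Q = 2960.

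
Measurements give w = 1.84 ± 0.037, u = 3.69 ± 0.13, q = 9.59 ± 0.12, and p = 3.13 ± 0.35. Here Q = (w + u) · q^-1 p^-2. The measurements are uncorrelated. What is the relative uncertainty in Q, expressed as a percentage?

22.5%

Let h = w + u = 5.53. δh = √(δw² + δu²) = √(0.00137 + 0.0169) = 0.135, so δh/h = 0.0244.
Q is then a monomial in h, q, p:
δQ/Q = √((δh/h)² + (-1·δq/q)² + (-2·δp/p)²) = √(0.000597 + 0.000157 + 0.0500) = 0.225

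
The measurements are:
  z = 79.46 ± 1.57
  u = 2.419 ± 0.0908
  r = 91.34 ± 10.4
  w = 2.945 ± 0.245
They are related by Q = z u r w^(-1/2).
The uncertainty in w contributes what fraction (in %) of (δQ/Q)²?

10.5%

(δQ/Q)² = (1·δz/z)² + (1·δu/u)² + (1·δr/r)² + (−½·δw/w)²
  z term: (1×0.0198)² = 0.000390
  u term: (1×0.0375)² = 0.00141
  r term: (1×0.114)² = 0.0130
  w term: (-0.5×0.0832)² = 0.00173
Total = 0.0165. Share from w = 0.00173/0.0165 = 0.105.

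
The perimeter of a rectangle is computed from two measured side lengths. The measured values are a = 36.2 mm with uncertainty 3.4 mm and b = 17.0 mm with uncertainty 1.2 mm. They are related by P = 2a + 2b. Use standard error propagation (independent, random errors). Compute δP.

Absolute uncertainties add in quadrature for a linear combination:
  (2·δa)² = 46.2;  (2·δb)² = 5.76
δP = √(52.0) = 7.21 mm

7.21 mm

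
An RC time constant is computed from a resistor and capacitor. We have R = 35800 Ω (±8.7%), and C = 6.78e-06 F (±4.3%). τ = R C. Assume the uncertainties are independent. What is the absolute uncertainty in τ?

Since τ is a product/quotient, work with relative uncertainties:
  (1·δR/R)² = (1×0.0870)² = 0.00757;  (1·δC/C)² = (1×0.0430)² = 0.00185
δτ/τ = √(0.00942) = 0.0970
τ = 0.243 s, so δτ = 0.0970 × 0.243 = 0.0236 s.

0.0236 s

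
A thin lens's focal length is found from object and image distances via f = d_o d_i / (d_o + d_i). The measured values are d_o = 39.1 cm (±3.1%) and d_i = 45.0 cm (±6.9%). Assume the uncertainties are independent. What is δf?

∂f/∂d_o = (d_i/(d_o+d_i))² = 0.286;  ∂f/∂d_i = (d_o/(d_o+d_i))² = 0.216
δf = √((∂f/∂d_o · δd_o)² + (∂f/∂d_i · δd_i)²) = √(0.120 + 0.450) = 0.756 cm

0.756 cm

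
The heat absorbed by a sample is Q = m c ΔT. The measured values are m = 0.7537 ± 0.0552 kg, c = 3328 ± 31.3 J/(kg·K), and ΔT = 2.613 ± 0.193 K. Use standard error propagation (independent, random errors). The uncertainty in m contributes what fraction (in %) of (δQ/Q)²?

(δQ/Q)² = (1·δm/m)² + (1·δc/c)² + (1·δΔT/ΔT)²
  m term: (1×0.0732)² = 0.00536
  c term: (1×0.00941)² = 8.85e-05
  ΔT term: (1×0.0739)² = 0.00546
Total = 0.0109. Share from m = 0.00536/0.0109 = 0.492.

49.2%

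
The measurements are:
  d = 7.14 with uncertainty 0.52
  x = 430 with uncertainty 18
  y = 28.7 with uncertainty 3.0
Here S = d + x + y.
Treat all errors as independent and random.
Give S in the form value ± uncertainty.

S is a linear combination, so absolute uncertainties add in quadrature:
  (δd)² = 0.270;  (δx)² = 324;  (δy)² = 9.00
δS = √(333) = 18.3
S = 466.

466 ± 18.3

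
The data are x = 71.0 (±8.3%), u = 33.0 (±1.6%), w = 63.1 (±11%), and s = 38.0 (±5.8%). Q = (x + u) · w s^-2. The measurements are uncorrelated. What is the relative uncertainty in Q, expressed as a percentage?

Let h = x + u = 104. δh = √(δx² + δu²) = √(34.7 + 0.279) = 5.92, so δh/h = 0.0569.
Q is then a monomial in h, w, s:
δQ/Q = √((δh/h)² + (1·δw/w)² + (-2·δs/s)²) = √(0.00324 + 0.0121 + 0.0135) = 0.170

17.0%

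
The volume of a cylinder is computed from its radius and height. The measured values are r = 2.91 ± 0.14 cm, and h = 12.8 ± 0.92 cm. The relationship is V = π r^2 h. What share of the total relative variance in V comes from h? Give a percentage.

35.8%

(δV/V)² = (2·δr/r)² + (1·δh/h)²
  r term: (2×0.0481)² = 0.00926
  h term: (1×0.0719)² = 0.00517
Total = 0.0144. Share from h = 0.00517/0.0144 = 0.358.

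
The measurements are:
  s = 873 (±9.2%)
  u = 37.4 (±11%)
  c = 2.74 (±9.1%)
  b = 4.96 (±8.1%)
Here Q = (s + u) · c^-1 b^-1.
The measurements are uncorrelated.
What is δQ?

Let w = s + u = 910. δw = √(δs² + δu²) = √(6450 + 16.9) = 80.4, so δw/w = 0.0883.
Q is then a monomial in w, c, b:
δQ/Q = √((δw/w)² + (-1·δc/c)² + (-1·δb/b)²) = √(0.00780 + 0.00828 + 0.00656) = 0.150
Q = 67.0, so δQ = 0.150 × 67.0 = 10.1.

10.1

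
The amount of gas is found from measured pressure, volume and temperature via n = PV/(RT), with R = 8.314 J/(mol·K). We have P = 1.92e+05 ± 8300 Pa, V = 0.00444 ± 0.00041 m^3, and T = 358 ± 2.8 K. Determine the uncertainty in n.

Relative error in a monomial: (δn/n)² = Σ (nᵢ · δxᵢ/xᵢ)².
  (1·δP/P)² = (1×0.0432)² = 0.00187;  (1·δV/V)² = (1×0.0923)² = 0.00853;  (-1·δT/T)² = (-1×0.00782)² = 6.12e-05
δn/n = √(0.0105) = 0.102
n = 0.286 mol, so δn = 0.102 × 0.286 = 0.0293 mol.

0.0293 mol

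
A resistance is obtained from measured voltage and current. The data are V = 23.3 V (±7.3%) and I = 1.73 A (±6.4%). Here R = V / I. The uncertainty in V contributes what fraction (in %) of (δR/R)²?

56.5%

(δR/R)² = (1·δV/V)² + (-1·δI/I)²
  V term: (1×0.0730)² = 0.00533
  I term: (-1×0.0640)² = 0.00410
Total = 0.00942. Share from V = 0.00533/0.00942 = 0.565.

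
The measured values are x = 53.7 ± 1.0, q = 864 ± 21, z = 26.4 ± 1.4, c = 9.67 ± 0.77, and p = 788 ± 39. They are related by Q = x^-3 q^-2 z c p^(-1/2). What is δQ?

Since Q is a product/quotient, work with relative uncertainties:
  (-3·δx/x)² = (-3×0.0186)² = 0.00312;  (-2·δq/q)² = (-2×0.0243)² = 0.00236;  (1·δz/z)² = (1×0.0530)² = 0.00281;  (1·δc/c)² = (1×0.0796)² = 0.00634;  (−½·δp/p)² = (-0.5×0.0495)² = 0.000612
δQ/Q = √(0.0152) = 0.123
Q = 7.87e-11, so δQ = 0.123 × 7.87e-11 = 9.71e-12.

9.71e-12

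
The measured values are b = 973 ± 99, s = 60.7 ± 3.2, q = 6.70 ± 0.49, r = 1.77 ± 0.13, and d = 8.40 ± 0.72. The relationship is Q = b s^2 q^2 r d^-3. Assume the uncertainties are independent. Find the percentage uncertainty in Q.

33.8%

Q is a product of powers, so relative uncertainties combine in quadrature:
  (1·δb/b)² = (1×0.102)² = 0.0104;  (2·δs/s)² = (2×0.0527)² = 0.0111;  (2·δq/q)² = (2×0.0731)² = 0.0214;  (1·δr/r)² = (1×0.0734)² = 0.00539;  (-3·δd/d)² = (-3×0.0857)² = 0.0661
δQ/Q = √(0.114) = 0.338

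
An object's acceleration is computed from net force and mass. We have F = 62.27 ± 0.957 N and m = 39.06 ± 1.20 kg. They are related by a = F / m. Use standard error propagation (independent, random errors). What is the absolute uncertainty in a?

Each factor contributes (exponent × relative error)² to (δa/a)²:
  (1·δF/F)² = (1×0.0154)² = 0.000236;  (-1·δm/m)² = (-1×0.0307)² = 0.000944
δa/a = √(0.00118) = 0.0344
a = 1.594 m/s^2, so δa = 0.0344 × 1.594 = 0.0548 m/s^2.

0.0548 m/s^2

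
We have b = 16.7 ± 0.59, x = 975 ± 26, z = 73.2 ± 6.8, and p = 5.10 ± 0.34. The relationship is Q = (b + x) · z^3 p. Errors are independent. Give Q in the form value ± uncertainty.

(1.98 ± 0.571) × 10^9

Let u = b + x = 992. δu = √(δb² + δx²) = √(0.348 + 676) = 26.0, so δu/u = 0.0262.
Q is then a monomial in u, z, p:
δQ/Q = √((δu/u)² + (3·δz/z)² + (1·δp/p)²) = √(0.000688 + 0.0777 + 0.00444) = 0.288
Q = 1.98e+09, so δQ = 0.288 × 1.98e+09 = 5.71e+08.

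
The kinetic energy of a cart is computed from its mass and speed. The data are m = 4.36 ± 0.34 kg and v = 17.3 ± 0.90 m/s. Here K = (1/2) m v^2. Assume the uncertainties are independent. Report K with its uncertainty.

652 ± 84.8 J

Each factor contributes (exponent × relative error)² to (δK/K)²:
  (1·δm/m)² = (1×0.0780)² = 0.00608;  (2·δv/v)² = (2×0.0520)² = 0.0108
δK/K = √(0.0169) = 0.130
K = 652 J, so δK = 0.130 × 652 = 84.8 J.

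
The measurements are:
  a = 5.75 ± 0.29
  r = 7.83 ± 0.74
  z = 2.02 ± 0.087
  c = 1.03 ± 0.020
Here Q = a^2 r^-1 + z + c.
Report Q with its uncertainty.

Let p = a^2·r^-1 = 4.22. δp/p = √((2·δa/a)² + (-1·δr/r)²) = √(0.0102 + 0.00893) = 0.138, so δp = 0.584.
Q = p + z + c: δQ = √(δp² + δz² + δc²) = √(0.341 + 0.00757 + 0.000400) = 0.590
Q = 7.27.

7.27 ± 0.590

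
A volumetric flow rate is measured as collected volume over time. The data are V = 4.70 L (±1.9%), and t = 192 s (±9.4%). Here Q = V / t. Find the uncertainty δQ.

Relative error in a monomial: (δQ/Q)² = Σ (nᵢ · δxᵢ/xᵢ)².
  (1·δV/V)² = (1×0.0190)² = 0.000361;  (-1·δt/t)² = (-1×0.0940)² = 0.00884
δQ/Q = √(0.00920) = 0.0959
Q = 0.0245 L/s, so δQ = 0.0959 × 0.0245 = 0.00235 L/s.

0.00235 L/s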